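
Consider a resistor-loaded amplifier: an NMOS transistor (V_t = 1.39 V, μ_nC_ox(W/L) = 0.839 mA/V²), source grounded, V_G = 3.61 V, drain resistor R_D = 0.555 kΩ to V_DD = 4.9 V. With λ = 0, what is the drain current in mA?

V_GS = V_G = 3.61 V, so V_ov = 3.61 − 1.39 = 2.22 V.
Assume saturation: I_D = ½ k_n V_ov² = 0.5 × 0.839 × 2.22² = 2.07 mA, giving V_DS = V_DD − I_D R_D = 4.9 − 2.07 × 0.555 = 3.75 V.
V_DS = 3.75 V ≥ V_ov = 2.22 V, confirming saturation.

I_D = 2.07 mA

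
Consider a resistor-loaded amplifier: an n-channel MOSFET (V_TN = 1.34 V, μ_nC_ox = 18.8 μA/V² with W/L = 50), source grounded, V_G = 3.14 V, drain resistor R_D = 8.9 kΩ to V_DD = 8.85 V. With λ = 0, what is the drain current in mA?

I_D = 0.919 mA

V_GS = V_G = 3.14 V, so V_ov = 3.14 − 1.34 = 1.8 V.
k_n = μ_nC_ox · (W/L) = 0.94 mA/V².
Assume saturation: I_D = ½ k_n V_ov² = 0.5 × 0.94 × 1.8² = 1.52 mA, giving V_DS = V_DD − I_D R_D = 8.85 − 1.52 × 8.9 = -4.7 V.
But -4.7 V < V_ov = 1.8 V, so the device is actually in triode.
In triode I_D = k_n[V_ov V_DS − ½ V_DS²] and I_D = (V_DD − V_DS)/R_D. Equating: 4.18 V_DS² − 16.06 V_DS + 8.85 = 0, giving V_DS = 0.667 V (the root below V_ov).
I_D = (8.85 − 0.667) / 8.9 = 0.919 mA.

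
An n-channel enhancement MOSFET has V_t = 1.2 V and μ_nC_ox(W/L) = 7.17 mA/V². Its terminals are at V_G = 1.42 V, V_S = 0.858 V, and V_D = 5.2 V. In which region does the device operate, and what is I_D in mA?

V_GS = V_G − V_S = 1.42 − 0.858 = 0.562 V; V_DS = V_D − V_S = 5.2 − 0.858 = 4.34 V.
V_GS = 0.562 V < V_t = 1.2 V, so the transistor is in cutoff.

Cutoff; I_D = 0 mA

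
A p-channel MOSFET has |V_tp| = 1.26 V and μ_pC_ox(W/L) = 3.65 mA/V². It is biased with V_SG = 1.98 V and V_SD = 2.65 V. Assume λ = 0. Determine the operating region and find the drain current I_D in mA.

Saturation; I_D = 0.946 mA

V_ov = V_SG − |V_tp| = 1.98 − 1.26 = 0.72 V.
Since V_SD = 2.65 V ≥ V_ov = 0.72 V, the device is in saturation.
I_D = ½ k_p V_ov² = 0.5 × 3.65 × 0.72² = 0.946 mA.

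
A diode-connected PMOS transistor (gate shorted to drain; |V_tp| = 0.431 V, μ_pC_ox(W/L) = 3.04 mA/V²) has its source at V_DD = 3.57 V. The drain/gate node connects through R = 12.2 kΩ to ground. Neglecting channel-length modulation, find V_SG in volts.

With gate tied to drain, V_SG = V_SD ≥ V_SG − |V_tp|, so the device is in saturation.
KCL at the drain: ½ k_p (V_SG − |V_tp|)² = (V_DD − V_SG)/R.
Let x = V_SG − 0.431. Then 18.5 x² + x − 3.139 = 0, giving x = 0.385 V (positive root), so V_SG = 0.816 V.
I_D = (V_DD − V_SG)/R = (3.57 − 0.816) / 12.2 = 0.226 mA.

V_SG = 0.816 V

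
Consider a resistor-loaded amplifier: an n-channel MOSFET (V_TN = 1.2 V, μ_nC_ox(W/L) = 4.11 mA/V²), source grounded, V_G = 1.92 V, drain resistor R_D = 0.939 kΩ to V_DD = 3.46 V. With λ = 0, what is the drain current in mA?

V_GS = V_G = 1.92 V, so V_ov = 1.92 − 1.2 = 0.72 V.
Assume saturation: I_D = ½ k_n V_ov² = 0.5 × 4.11 × 0.72² = 1.07 mA, giving V_DS = V_DD − I_D R_D = 3.46 − 1.07 × 0.939 = 2.46 V.
V_DS = 2.46 V ≥ V_ov = 0.72 V, confirming saturation.

I_D = 1.07 mA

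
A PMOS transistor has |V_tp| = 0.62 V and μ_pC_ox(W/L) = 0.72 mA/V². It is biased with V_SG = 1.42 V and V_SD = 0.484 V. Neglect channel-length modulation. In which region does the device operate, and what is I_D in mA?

Triode; I_D = 0.194 mA

V_ov = V_SG − |V_tp| = 1.42 − 0.62 = 0.8 V.
Since V_SD = 0.484 V < V_ov = 0.8 V, the device is in the triode region.
I_D = k_p [V_ov · V_SD − ½ V_SD²] = 0.72 × [0.8 × 0.484 − 0.5 × 0.484²] = 0.194 mA.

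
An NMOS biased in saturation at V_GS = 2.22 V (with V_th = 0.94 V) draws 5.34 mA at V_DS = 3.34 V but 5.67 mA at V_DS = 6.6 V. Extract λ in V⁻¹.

With V_GS fixed, I_D ∝ (1 + λ V_DS) in saturation, so I_D2/I_D1 = (1 + λ V_DS2)/(1 + λ V_DS1).
5.67/5.34 = 1.062 = (1 + 6.6 λ)/(1 + 3.34 λ).
Solving: λ (I_D1 V_DS2 − I_D2 V_DS1) = I_D2 − I_D1, so λ = (5.67 − 5.34) / (5.34 × 6.6 − 5.67 × 3.34) = 0.33 / 16.3 = 0.0202 V⁻¹.

λ = 0.0202 V⁻¹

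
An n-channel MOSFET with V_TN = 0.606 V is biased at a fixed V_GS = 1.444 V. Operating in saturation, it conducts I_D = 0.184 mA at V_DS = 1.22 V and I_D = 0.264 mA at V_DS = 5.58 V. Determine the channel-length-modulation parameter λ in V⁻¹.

λ = 0.114 V⁻¹

With V_GS fixed, I_D ∝ (1 + λ V_DS) in saturation, so I_D2/I_D1 = (1 + λ V_DS2)/(1 + λ V_DS1).
0.264/0.184 = 1.435 = (1 + 5.58 λ)/(1 + 1.22 λ).
Solving: λ (I_D1 V_DS2 − I_D2 V_DS1) = I_D2 − I_D1, so λ = (0.264 − 0.184) / (0.184 × 5.58 − 0.264 × 1.22) = 0.08 / 0.705 = 0.114 V⁻¹.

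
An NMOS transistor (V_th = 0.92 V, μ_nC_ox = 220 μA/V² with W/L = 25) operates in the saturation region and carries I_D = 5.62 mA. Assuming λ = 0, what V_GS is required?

V_GS = 2.35 V

k_n = μ_nC_ox · (W/L) = 5.5 mA/V².
In saturation I_D = ½ k_n (V_GS − V_th)², so V_GS − V_th = √(2 I_D / k_n) = √(2 × 5.62 / 5.5) = 1.43 V.
V_GS = 0.92 + 1.43 = 2.35 V.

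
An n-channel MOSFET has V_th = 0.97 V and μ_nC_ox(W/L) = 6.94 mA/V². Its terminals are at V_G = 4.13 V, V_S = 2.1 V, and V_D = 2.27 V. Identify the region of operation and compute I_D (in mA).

V_GS = V_G − V_S = 4.13 − 2.1 = 2.03 V; V_DS = V_D − V_S = 2.27 − 2.1 = 0.17 V.
V_ov = V_GS − V_th = 2.03 − 0.97 = 1.06 V.
Since V_DS = 0.17 V < V_ov = 1.06 V, the device is in the triode region.
I_D = k_n [V_ov · V_DS − ½ V_DS²] = 6.94 × [1.06 × 0.17 − 0.5 × 0.17²] = 1.15 mA.

Triode; I_D = 1.15 mA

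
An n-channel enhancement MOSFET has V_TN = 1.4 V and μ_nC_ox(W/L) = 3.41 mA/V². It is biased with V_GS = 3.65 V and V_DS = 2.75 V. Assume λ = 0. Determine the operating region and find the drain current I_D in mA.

V_ov = V_GS − V_TN = 3.65 − 1.4 = 2.25 V.
Since V_DS = 2.75 V ≥ V_ov = 2.25 V, the device is in saturation.
I_D = ½ k_n V_ov² = 0.5 × 3.41 × 2.25² = 8.63 mA.

Saturation; I_D = 8.63 mA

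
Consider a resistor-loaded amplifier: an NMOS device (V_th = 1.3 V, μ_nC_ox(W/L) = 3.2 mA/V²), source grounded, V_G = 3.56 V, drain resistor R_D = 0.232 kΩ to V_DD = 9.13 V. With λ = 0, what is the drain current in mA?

I_D = 8.17 mA

V_GS = V_G = 3.56 V, so V_ov = 3.56 − 1.3 = 2.26 V.
Assume saturation: I_D = ½ k_n V_ov² = 0.5 × 3.2 × 2.26² = 8.17 mA, giving V_DS = V_DD − I_D R_D = 9.13 − 8.17 × 0.232 = 7.23 V.
V_DS = 7.23 V ≥ V_ov = 2.26 V, confirming saturation.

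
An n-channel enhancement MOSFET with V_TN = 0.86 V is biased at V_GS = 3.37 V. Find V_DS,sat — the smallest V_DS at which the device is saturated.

V_DS,sat = 2.51 V

The boundary between triode and saturation is V_DS = V_GS − V_TN = V_ov.
V_ov = 3.37 − 0.86 = 2.51 V.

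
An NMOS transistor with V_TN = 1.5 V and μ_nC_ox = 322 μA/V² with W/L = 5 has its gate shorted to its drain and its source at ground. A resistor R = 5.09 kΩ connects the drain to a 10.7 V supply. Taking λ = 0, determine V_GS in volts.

V_GS = 2.88 V

With gate tied to drain, V_GS = V_DS ≥ V_GS − V_TN, so the device is in saturation.
k_n = μ_nC_ox · (W/L) = 1.61 mA/V².
KCL at the drain: ½ k_n (V_GS − V_TN)² = (V_DD − V_GS)/R.
Let x = V_GS − 1.5. Then 4.1 x² + x − 9.2 = 0, giving x = 1.38 V (positive root), so V_GS = 2.88 V.
I_D = (V_DD − V_GS)/R = (10.7 − 2.88) / 5.09 = 1.54 mA.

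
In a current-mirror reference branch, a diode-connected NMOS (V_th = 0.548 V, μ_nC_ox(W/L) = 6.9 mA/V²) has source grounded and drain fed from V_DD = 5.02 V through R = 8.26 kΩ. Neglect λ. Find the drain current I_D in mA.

With gate tied to drain, V_GS = V_DS ≥ V_GS − V_th, so the device is in saturation.
KCL at the drain: ½ k_n (V_GS − V_th)² = (V_DD − V_GS)/R.
Let x = V_GS − 0.548. Then 28.5 x² + x − 4.472 = 0, giving x = 0.379 V (positive root), so V_GS = 0.927 V.
I_D = (V_DD − V_GS)/R = (5.02 − 0.927) / 8.26 = 0.496 mA.

I_D = 0.496 mA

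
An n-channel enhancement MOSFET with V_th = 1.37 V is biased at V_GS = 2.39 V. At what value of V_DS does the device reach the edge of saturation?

The boundary between triode and saturation is V_DS = V_GS − V_th = V_ov.
V_ov = 2.39 − 1.37 = 1.02 V.

V_DS,sat = 1.02 V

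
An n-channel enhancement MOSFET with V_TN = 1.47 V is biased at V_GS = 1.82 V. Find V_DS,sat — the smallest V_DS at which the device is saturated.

The boundary between triode and saturation is V_DS = V_GS − V_TN = V_ov.
V_ov = 1.82 − 1.47 = 0.35 V.

V_DS,sat = 0.350 V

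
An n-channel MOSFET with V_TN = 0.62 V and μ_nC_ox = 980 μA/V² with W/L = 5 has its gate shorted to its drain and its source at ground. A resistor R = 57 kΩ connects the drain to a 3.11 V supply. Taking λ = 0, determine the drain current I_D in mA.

I_D = 0.0414 mA

With gate tied to drain, V_GS = V_DS ≥ V_GS − V_TN, so the device is in saturation.
k_n = μ_nC_ox · (W/L) = 4.9 mA/V².
KCL at the drain: ½ k_n (V_GS − V_TN)² = (V_DD − V_GS)/R.
Let x = V_GS − 0.62. Then 140 x² + x − 2.49 = 0, giving x = 0.13 V (positive root), so V_GS = 0.75 V.
I_D = (V_DD − V_GS)/R = (3.11 − 0.75) / 57 = 0.0414 mA.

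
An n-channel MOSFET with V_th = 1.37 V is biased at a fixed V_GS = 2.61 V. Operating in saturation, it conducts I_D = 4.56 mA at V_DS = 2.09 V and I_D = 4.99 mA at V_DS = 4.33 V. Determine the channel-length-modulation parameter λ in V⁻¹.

With V_GS fixed, I_D ∝ (1 + λ V_DS) in saturation, so I_D2/I_D1 = (1 + λ V_DS2)/(1 + λ V_DS1).
4.99/4.56 = 1.094 = (1 + 4.33 λ)/(1 + 2.09 λ).
Solving: λ (I_D1 V_DS2 − I_D2 V_DS1) = I_D2 − I_D1, so λ = (4.99 − 4.56) / (4.56 × 4.33 − 4.99 × 2.09) = 0.43 / 9.32 = 0.0462 V⁻¹.

λ = 0.0462 V⁻¹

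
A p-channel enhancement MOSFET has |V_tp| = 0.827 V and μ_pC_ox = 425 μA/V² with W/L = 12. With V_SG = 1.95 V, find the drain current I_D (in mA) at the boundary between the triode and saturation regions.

At the boundary V_SD = V_ov = V_SG − |V_tp| = 1.95 − 0.827 = 1.12 V.
k_p = μ_pC_ox · (W/L) = 5.1 mA/V².
I_D = ½ k_p V_ov² = 0.5 × 5.1 × 1.12² = 3.22 mA.

I_D = 3.22 mA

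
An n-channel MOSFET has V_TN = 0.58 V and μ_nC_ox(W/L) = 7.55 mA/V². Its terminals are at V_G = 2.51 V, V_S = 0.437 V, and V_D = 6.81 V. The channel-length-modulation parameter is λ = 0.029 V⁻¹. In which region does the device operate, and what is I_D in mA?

Saturation; I_D = 9.97 mA

V_GS = V_G − V_S = 2.51 − 0.437 = 2.07 V; V_DS = V_D − V_S = 6.81 − 0.437 = 6.37 V.
V_ov = V_GS − V_TN = 2.07 − 0.58 = 1.49 V.
Since V_DS = 6.37 V ≥ V_ov = 1.49 V, the device is in saturation.
I_D = ½ k_n V_ov² (1 + λ V_DS) = 0.5 × 7.55 × 1.49² × (1 + 0.029 × 6.37) = 9.97 mA.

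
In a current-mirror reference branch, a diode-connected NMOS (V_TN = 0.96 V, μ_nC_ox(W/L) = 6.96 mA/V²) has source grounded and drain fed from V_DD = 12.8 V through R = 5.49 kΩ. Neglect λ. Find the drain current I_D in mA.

I_D = 2.02 mA

With gate tied to drain, V_GS = V_DS ≥ V_GS − V_TN, so the device is in saturation.
KCL at the drain: ½ k_n (V_GS − V_TN)² = (V_DD − V_GS)/R.
Let x = V_GS − 0.96. Then 19.1 x² + x − 11.84 = 0, giving x = 0.761 V (positive root), so V_GS = 1.72 V.
I_D = (V_DD − V_GS)/R = (12.8 − 1.72) / 5.49 = 2.02 mA.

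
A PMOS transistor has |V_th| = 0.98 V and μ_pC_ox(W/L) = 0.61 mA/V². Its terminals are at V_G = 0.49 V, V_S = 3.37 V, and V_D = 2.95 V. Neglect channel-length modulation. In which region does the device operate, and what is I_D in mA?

V_SG = V_S − V_G = 3.37 − 0.49 = 2.88 V; V_SD = V_S − V_D = 3.37 − 2.95 = 0.42 V.
V_ov = V_SG − |V_th| = 2.88 − 0.98 = 1.9 V.
Since V_SD = 0.42 V < V_ov = 1.9 V, the device is in the triode region.
I_D = k_p [V_ov · V_SD − ½ V_SD²] = 0.61 × [1.9 × 0.42 − 0.5 × 0.42²] = 0.433 mA.

Triode; I_D = 0.433 mA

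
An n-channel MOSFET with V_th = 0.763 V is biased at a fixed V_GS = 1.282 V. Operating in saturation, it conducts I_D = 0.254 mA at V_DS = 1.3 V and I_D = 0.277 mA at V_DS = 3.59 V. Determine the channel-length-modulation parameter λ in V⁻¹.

With V_GS fixed, I_D ∝ (1 + λ V_DS) in saturation, so I_D2/I_D1 = (1 + λ V_DS2)/(1 + λ V_DS1).
0.277/0.254 = 1.091 = (1 + 3.59 λ)/(1 + 1.3 λ).
Solving: λ (I_D1 V_DS2 − I_D2 V_DS1) = I_D2 − I_D1, so λ = (0.277 − 0.254) / (0.254 × 3.59 − 0.277 × 1.3) = 0.023 / 0.552 = 0.0417 V⁻¹.

λ = 0.0417 V⁻¹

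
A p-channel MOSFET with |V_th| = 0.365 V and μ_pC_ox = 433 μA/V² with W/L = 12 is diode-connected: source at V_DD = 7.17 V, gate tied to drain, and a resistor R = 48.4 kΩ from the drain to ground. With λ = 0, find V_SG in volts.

V_SG = 0.594 V

With gate tied to drain, V_SG = V_SD ≥ V_SG − |V_th|, so the device is in saturation.
k_p = μ_pC_ox · (W/L) = 5.196 mA/V².
KCL at the drain: ½ k_p (V_SG − |V_th|)² = (V_DD − V_SG)/R.
Let x = V_SG − 0.365. Then 126 x² + x − 6.805 = 0, giving x = 0.229 V (positive root), so V_SG = 0.594 V.
I_D = (V_DD − V_SG)/R = (7.17 − 0.594) / 48.4 = 0.136 mA.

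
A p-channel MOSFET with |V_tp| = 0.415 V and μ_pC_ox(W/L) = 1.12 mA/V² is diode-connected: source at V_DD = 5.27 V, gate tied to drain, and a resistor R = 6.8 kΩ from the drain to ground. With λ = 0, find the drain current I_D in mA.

With gate tied to drain, V_SG = V_SD ≥ V_SG − |V_tp|, so the device is in saturation.
KCL at the drain: ½ k_p (V_SG − |V_tp|)² = (V_DD − V_SG)/R.
Let x = V_SG − 0.415. Then 3.81 x² + x − 4.855 = 0, giving x = 1.01 V (positive root), so V_SG = 1.42 V.
I_D = (V_DD − V_SG)/R = (5.27 − 1.42) / 6.8 = 0.566 mA.

I_D = 0.566 mA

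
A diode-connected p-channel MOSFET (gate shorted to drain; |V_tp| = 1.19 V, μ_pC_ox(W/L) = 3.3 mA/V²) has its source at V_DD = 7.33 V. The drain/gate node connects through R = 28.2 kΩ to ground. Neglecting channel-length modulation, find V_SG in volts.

V_SG = 1.54 V

With gate tied to drain, V_SG = V_SD ≥ V_SG − |V_tp|, so the device is in saturation.
KCL at the drain: ½ k_p (V_SG − |V_tp|)² = (V_DD − V_SG)/R.
Let x = V_SG − 1.19. Then 46.5 x² + x − 6.14 = 0, giving x = 0.353 V (positive root), so V_SG = 1.54 V.
I_D = (V_DD − V_SG)/R = (7.33 − 1.54) / 28.2 = 0.205 mA.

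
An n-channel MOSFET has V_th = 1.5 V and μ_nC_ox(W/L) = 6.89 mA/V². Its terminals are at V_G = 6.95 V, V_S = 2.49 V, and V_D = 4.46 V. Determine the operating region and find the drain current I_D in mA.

Triode; I_D = 26.8 mA

V_GS = V_G − V_S = 6.95 − 2.49 = 4.46 V; V_DS = V_D − V_S = 4.46 − 2.49 = 1.97 V.
V_ov = V_GS − V_th = 4.46 − 1.5 = 2.96 V.
Since V_DS = 1.97 V < V_ov = 2.96 V, the device is in the triode region.
I_D = k_n [V_ov · V_DS − ½ V_DS²] = 6.89 × [2.96 × 1.97 − 0.5 × 1.97²] = 26.8 mA.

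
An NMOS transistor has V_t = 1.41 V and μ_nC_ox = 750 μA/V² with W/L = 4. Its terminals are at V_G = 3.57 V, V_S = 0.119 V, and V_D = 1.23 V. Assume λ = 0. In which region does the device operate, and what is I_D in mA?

Triode; I_D = 4.95 mA

V_GS = V_G − V_S = 3.57 − 0.119 = 3.45 V; V_DS = V_D − V_S = 1.23 − 0.119 = 1.11 V.
k_n = μ_nC_ox · (W/L) = 3 mA/V².
V_ov = V_GS − V_t = 3.45 − 1.41 = 2.04 V.
Since V_DS = 1.11 V < V_ov = 2.04 V, the device is in the triode region.
I_D = k_n [V_ov · V_DS − ½ V_DS²] = 3 × [2.04 × 1.11 − 0.5 × 1.11²] = 4.95 mA.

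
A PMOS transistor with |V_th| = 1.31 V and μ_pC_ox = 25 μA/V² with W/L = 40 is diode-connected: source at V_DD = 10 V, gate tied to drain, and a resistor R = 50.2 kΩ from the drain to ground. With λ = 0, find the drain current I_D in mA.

With gate tied to drain, V_SG = V_SD ≥ V_SG − |V_th|, so the device is in saturation.
k_p = μ_pC_ox · (W/L) = 1 mA/V².
KCL at the drain: ½ k_p (V_SG − |V_th|)² = (V_DD − V_SG)/R.
Let x = V_SG − 1.31. Then 25.1 x² + x − 8.69 = 0, giving x = 0.569 V (positive root), so V_SG = 1.88 V.
I_D = (V_DD − V_SG)/R = (10 − 1.88) / 50.2 = 0.162 mA.

I_D = 0.162 mA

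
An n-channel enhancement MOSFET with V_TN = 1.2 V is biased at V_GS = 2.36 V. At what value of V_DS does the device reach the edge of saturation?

V_DS,sat = 1.16 V

The boundary between triode and saturation is V_DS = V_GS − V_TN = V_ov.
V_ov = 2.36 − 1.2 = 1.16 V.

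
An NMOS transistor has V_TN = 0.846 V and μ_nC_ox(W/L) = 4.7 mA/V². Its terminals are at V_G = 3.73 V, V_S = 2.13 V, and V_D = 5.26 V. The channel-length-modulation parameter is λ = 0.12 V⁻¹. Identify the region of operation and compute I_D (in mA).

Saturation; I_D = 1.84 mA

V_GS = V_G − V_S = 3.73 − 2.13 = 1.6 V; V_DS = V_D − V_S = 5.26 − 2.13 = 3.13 V.
V_ov = V_GS − V_TN = 1.6 − 0.846 = 0.754 V.
Since V_DS = 3.13 V ≥ V_ov = 0.754 V, the device is in saturation.
I_D = ½ k_n V_ov² (1 + λ V_DS) = 0.5 × 4.7 × 0.754² × (1 + 0.12 × 3.13) = 1.84 mA.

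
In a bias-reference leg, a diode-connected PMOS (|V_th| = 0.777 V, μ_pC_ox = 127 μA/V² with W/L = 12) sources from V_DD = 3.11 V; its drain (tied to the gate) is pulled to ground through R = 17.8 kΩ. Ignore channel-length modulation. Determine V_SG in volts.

V_SG = 1.16 V

With gate tied to drain, V_SG = V_SD ≥ V_SG − |V_th|, so the device is in saturation.
k_p = μ_pC_ox · (W/L) = 1.524 mA/V².
KCL at the drain: ½ k_p (V_SG − |V_th|)² = (V_DD − V_SG)/R.
Let x = V_SG − 0.777. Then 13.6 x² + x − 2.333 = 0, giving x = 0.38 V (positive root), so V_SG = 1.16 V.
I_D = (V_DD − V_SG)/R = (3.11 − 1.16) / 17.8 = 0.11 mA.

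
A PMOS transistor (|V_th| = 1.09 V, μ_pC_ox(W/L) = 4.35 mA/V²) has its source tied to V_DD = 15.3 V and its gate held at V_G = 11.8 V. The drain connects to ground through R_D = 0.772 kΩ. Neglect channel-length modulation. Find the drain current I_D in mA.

V_SG = V_DD − V_G = 15.3 − 11.8 = 3.5 V, so V_ov = 3.5 − 1.09 = 2.41 V.
Assume saturation: I_D = ½ k_p V_ov² = 0.5 × 4.35 × 2.41² = 12.6 mA, giving V_SD = V_DD − I_D R_D = 15.3 − 12.6 × 0.772 = 5.55 V.
V_SD = 5.55 V ≥ V_ov = 2.41 V, confirming saturation.

I_D = 12.6 mA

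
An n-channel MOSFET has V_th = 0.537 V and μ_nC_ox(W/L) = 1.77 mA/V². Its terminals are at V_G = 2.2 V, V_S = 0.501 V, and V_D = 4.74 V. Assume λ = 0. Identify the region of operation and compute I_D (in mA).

V_GS = V_G − V_S = 2.2 − 0.501 = 1.7 V; V_DS = V_D − V_S = 4.74 − 0.501 = 4.24 V.
V_ov = V_GS − V_th = 1.7 − 0.537 = 1.16 V.
Since V_DS = 4.24 V ≥ V_ov = 1.16 V, the device is in saturation.
I_D = ½ k_n V_ov² = 0.5 × 1.77 × 1.16² = 1.19 mA.

Saturation; I_D = 1.19 mA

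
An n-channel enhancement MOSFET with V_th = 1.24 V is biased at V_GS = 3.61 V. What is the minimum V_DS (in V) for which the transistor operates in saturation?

V_DS,sat = 2.37 V

The boundary between triode and saturation is V_DS = V_GS − V_th = V_ov.
V_ov = 3.61 − 1.24 = 2.37 V.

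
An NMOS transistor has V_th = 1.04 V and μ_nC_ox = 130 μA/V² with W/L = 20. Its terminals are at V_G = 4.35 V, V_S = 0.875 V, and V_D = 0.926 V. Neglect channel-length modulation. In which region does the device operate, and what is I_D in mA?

Triode; I_D = 0.319 mA

V_GS = V_G − V_S = 4.35 − 0.875 = 3.47 V; V_DS = V_D − V_S = 0.926 − 0.875 = 0.051 V.
k_n = μ_nC_ox · (W/L) = 2.6 mA/V².
V_ov = V_GS − V_th = 3.47 − 1.04 = 2.43 V.
Since V_DS = 0.051 V < V_ov = 2.43 V, the device is in the triode region.
I_D = k_n [V_ov · V_DS − ½ V_DS²] = 2.6 × [2.43 × 0.051 − 0.5 × 0.051²] = 0.319 mA.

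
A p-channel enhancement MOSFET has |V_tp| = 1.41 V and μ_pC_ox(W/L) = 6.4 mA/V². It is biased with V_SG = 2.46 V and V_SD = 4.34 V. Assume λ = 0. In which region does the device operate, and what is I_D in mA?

V_ov = V_SG − |V_tp| = 2.46 − 1.41 = 1.05 V.
Since V_SD = 4.34 V ≥ V_ov = 1.05 V, the device is in saturation.
I_D = ½ k_p V_ov² = 0.5 × 6.4 × 1.05² = 3.53 mA.

Saturation; I_D = 3.53 mA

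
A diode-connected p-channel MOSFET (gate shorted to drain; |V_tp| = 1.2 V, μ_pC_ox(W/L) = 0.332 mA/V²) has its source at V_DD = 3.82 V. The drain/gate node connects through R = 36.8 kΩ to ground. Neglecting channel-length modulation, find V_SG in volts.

V_SG = 1.78 V

With gate tied to drain, V_SG = V_SD ≥ V_SG − |V_tp|, so the device is in saturation.
KCL at the drain: ½ k_p (V_SG − |V_tp|)² = (V_DD − V_SG)/R.
Let x = V_SG − 1.2. Then 6.11 x² + x − 2.62 = 0, giving x = 0.578 V (positive root), so V_SG = 1.78 V.
I_D = (V_DD − V_SG)/R = (3.82 − 1.78) / 36.8 = 0.0555 mA.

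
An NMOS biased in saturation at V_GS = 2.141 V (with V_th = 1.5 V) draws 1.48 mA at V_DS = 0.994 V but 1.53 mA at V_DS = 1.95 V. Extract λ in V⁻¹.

λ = 0.0366 V⁻¹

With V_GS fixed, I_D ∝ (1 + λ V_DS) in saturation, so I_D2/I_D1 = (1 + λ V_DS2)/(1 + λ V_DS1).
1.53/1.48 = 1.034 = (1 + 1.95 λ)/(1 + 0.994 λ).
Solving: λ (I_D1 V_DS2 − I_D2 V_DS1) = I_D2 − I_D1, so λ = (1.53 − 1.48) / (1.48 × 1.95 − 1.53 × 0.994) = 0.05 / 1.37 = 0.0366 V⁻¹.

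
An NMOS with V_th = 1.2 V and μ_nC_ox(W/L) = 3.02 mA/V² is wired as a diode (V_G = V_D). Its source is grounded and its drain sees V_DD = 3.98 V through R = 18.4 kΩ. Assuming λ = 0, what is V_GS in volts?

V_GS = 1.50 V

With gate tied to drain, V_GS = V_DS ≥ V_GS − V_th, so the device is in saturation.
KCL at the drain: ½ k_n (V_GS − V_th)² = (V_DD − V_GS)/R.
Let x = V_GS − 1.2. Then 27.8 x² + x − 2.78 = 0, giving x = 0.299 V (positive root), so V_GS = 1.5 V.
I_D = (V_DD − V_GS)/R = (3.98 − 1.5) / 18.4 = 0.135 mA.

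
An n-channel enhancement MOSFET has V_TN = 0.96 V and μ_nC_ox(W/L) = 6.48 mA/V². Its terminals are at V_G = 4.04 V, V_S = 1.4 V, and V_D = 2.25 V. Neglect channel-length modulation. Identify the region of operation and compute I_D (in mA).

V_GS = V_G − V_S = 4.04 − 1.4 = 2.64 V; V_DS = V_D − V_S = 2.25 − 1.4 = 0.85 V.
V_ov = V_GS − V_TN = 2.64 − 0.96 = 1.68 V.
Since V_DS = 0.85 V < V_ov = 1.68 V, the device is in the triode region.
I_D = k_n [V_ov · V_DS − ½ V_DS²] = 6.48 × [1.68 × 0.85 − 0.5 × 0.85²] = 6.91 mA.

Triode; I_D = 6.91 mA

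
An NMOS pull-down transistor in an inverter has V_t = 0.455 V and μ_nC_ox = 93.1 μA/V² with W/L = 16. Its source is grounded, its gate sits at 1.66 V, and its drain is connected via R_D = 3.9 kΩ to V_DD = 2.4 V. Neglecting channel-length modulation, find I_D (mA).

I_D = 0.528 mA

V_GS = V_G = 1.66 V, so V_ov = 1.66 − 0.455 = 1.2 V.
k_n = μ_nC_ox · (W/L) = 1.49 mA/V².
Assume saturation: I_D = ½ k_n V_ov² = 0.5 × 1.49 × 1.2² = 1.08 mA, giving V_DS = V_DD − I_D R_D = 2.4 − 1.08 × 3.9 = -1.82 V.
But -1.82 V < V_ov = 1.2 V, so the device is actually in triode.
In triode I_D = k_n[V_ov V_DS − ½ V_DS²] and I_D = (V_DD − V_DS)/R_D. Equating: 2.9 V_DS² − 8 V_DS + 2.4 = 0, giving V_DS = 0.343 V (the root below V_ov).
I_D = (2.4 − 0.343) / 3.9 = 0.528 mA.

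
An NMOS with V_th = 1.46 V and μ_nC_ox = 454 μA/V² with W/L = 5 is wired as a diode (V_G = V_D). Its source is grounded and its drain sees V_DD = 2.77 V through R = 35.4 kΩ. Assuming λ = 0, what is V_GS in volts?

With gate tied to drain, V_GS = V_DS ≥ V_GS − V_th, so the device is in saturation.
k_n = μ_nC_ox · (W/L) = 2.27 mA/V².
KCL at the drain: ½ k_n (V_GS − V_th)² = (V_DD − V_GS)/R.
Let x = V_GS − 1.46. Then 40.2 x² + x − 1.31 = 0, giving x = 0.169 V (positive root), so V_GS = 1.63 V.
I_D = (V_DD − V_GS)/R = (2.77 − 1.63) / 35.4 = 0.0322 mA.

V_GS = 1.63 V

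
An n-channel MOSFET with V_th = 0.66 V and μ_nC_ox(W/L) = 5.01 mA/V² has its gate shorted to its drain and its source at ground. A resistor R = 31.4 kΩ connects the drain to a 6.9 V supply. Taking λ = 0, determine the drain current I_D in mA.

I_D = 0.190 mA

With gate tied to drain, V_GS = V_DS ≥ V_GS − V_th, so the device is in saturation.
KCL at the drain: ½ k_n (V_GS − V_th)² = (V_DD − V_GS)/R.
Let x = V_GS − 0.66. Then 78.7 x² + x − 6.24 = 0, giving x = 0.275 V (positive root), so V_GS = 0.935 V.
I_D = (V_DD − V_GS)/R = (6.9 − 0.935) / 31.4 = 0.19 mA.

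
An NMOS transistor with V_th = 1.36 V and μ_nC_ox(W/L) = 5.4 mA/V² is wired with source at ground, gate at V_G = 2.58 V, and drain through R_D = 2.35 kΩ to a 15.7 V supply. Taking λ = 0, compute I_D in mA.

I_D = 4.02 mA

V_GS = V_G = 2.58 V, so V_ov = 2.58 − 1.36 = 1.22 V.
Assume saturation: I_D = ½ k_n V_ov² = 0.5 × 5.4 × 1.22² = 4.02 mA, giving V_DS = V_DD − I_D R_D = 15.7 − 4.02 × 2.35 = 6.26 V.
V_DS = 6.26 V ≥ V_ov = 1.22 V, confirming saturation.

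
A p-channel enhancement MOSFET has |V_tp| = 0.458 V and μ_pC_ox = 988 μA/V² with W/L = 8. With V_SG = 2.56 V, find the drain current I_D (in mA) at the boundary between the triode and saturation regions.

At the boundary V_SD = V_ov = V_SG − |V_tp| = 2.56 − 0.458 = 2.1 V.
k_p = μ_pC_ox · (W/L) = 7.904 mA/V².
I_D = ½ k_p V_ov² = 0.5 × 7.904 × 2.1² = 17.5 mA.

I_D = 17.5 mA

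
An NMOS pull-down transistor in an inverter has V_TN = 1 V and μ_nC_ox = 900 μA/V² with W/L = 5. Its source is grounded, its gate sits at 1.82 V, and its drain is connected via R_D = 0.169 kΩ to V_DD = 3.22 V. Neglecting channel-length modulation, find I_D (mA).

V_GS = V_G = 1.82 V, so V_ov = 1.82 − 1 = 0.82 V.
k_n = μ_nC_ox · (W/L) = 4.5 mA/V².
Assume saturation: I_D = ½ k_n V_ov² = 0.5 × 4.5 × 0.82² = 1.51 mA, giving V_DS = V_DD − I_D R_D = 3.22 − 1.51 × 0.169 = 2.96 V.
V_DS = 2.96 V ≥ V_ov = 0.82 V, confirming saturation.

I_D = 1.51 mA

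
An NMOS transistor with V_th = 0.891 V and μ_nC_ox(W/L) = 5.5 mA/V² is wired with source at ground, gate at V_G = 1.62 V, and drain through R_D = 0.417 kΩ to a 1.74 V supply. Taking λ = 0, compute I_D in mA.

I_D = 1.46 mA

V_GS = V_G = 1.62 V, so V_ov = 1.62 − 0.891 = 0.729 V.
Assume saturation: I_D = ½ k_n V_ov² = 0.5 × 5.5 × 0.729² = 1.46 mA, giving V_DS = V_DD − I_D R_D = 1.74 − 1.46 × 0.417 = 1.13 V.
V_DS = 1.13 V ≥ V_ov = 0.729 V, confirming saturation.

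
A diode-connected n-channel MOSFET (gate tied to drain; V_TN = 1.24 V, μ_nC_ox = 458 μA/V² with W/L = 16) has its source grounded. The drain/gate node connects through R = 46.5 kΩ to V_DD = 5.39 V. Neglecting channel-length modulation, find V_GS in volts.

V_GS = 1.39 V

With gate tied to drain, V_GS = V_DS ≥ V_GS − V_TN, so the device is in saturation.
k_n = μ_nC_ox · (W/L) = 7.328 mA/V².
KCL at the drain: ½ k_n (V_GS − V_TN)² = (V_DD − V_GS)/R.
Let x = V_GS − 1.24. Then 170 x² + x − 4.15 = 0, giving x = 0.153 V (positive root), so V_GS = 1.39 V.
I_D = (V_DD − V_GS)/R = (5.39 − 1.39) / 46.5 = 0.086 mA.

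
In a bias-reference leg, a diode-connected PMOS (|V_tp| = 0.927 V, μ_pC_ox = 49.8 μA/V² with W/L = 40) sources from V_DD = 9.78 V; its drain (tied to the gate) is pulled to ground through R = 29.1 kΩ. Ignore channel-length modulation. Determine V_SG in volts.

With gate tied to drain, V_SG = V_SD ≥ V_SG − |V_tp|, so the device is in saturation.
k_p = μ_pC_ox · (W/L) = 1.992 mA/V².
KCL at the drain: ½ k_p (V_SG − |V_tp|)² = (V_DD − V_SG)/R.
Let x = V_SG − 0.927. Then 29 x² + x − 8.853 = 0, giving x = 0.536 V (positive root), so V_SG = 1.46 V.
I_D = (V_DD − V_SG)/R = (9.78 − 1.46) / 29.1 = 0.286 mA.

V_SG = 1.46 V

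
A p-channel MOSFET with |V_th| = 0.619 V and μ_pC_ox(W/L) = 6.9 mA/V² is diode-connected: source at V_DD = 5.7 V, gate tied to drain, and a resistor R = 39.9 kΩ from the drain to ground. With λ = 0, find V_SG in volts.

With gate tied to drain, V_SG = V_SD ≥ V_SG − |V_th|, so the device is in saturation.
KCL at the drain: ½ k_p (V_SG − |V_th|)² = (V_DD − V_SG)/R.
Let x = V_SG − 0.619. Then 138 x² + x − 5.081 = 0, giving x = 0.189 V (positive root), so V_SG = 0.808 V.
I_D = (V_DD − V_SG)/R = (5.7 − 0.808) / 39.9 = 0.123 mA.

V_SG = 0.808 V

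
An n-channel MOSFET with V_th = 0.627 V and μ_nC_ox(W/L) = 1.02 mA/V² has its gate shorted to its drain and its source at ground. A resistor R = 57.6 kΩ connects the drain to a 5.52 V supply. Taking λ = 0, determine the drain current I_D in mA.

With gate tied to drain, V_GS = V_DS ≥ V_GS − V_th, so the device is in saturation.
KCL at the drain: ½ k_n (V_GS − V_th)² = (V_DD − V_GS)/R.
Let x = V_GS − 0.627. Then 29.4 x² + x − 4.893 = 0, giving x = 0.391 V (positive root), so V_GS = 1.02 V.
I_D = (V_DD − V_GS)/R = (5.52 − 1.02) / 57.6 = 0.0782 mA.

I_D = 0.0782 mA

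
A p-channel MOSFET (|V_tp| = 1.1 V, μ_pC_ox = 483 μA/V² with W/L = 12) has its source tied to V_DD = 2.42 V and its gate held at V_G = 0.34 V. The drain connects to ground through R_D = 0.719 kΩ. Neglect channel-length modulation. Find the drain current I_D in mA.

V_SG = V_DD − V_G = 2.42 − 0.34 = 2.08 V, so V_ov = 2.08 − 1.1 = 0.98 V.
k_p = μ_pC_ox · (W/L) = 5.796 mA/V².
Assume saturation: I_D = ½ k_p V_ov² = 0.5 × 5.796 × 0.98² = 2.78 mA, giving V_SD = V_DD − I_D R_D = 2.42 − 2.78 × 0.719 = 0.419 V.
But 0.419 V < V_ov = 0.98 V, so the device is actually in triode.
In triode I_D = k_p[V_ov V_SD − ½ V_SD²] and I_D = (V_DD − V_SD)/R_D. Equating: 2.08 V_SD² − 5.084 V_SD + 2.42 = 0, giving V_SD = 0.648 V (the root below V_ov).
I_D = (2.42 − 0.648) / 0.719 = 2.46 mA.

I_D = 2.46 mA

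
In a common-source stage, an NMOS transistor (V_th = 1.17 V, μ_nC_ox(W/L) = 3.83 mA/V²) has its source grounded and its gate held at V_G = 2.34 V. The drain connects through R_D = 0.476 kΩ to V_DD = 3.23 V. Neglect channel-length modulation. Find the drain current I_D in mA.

I_D = 2.62 mA

V_GS = V_G = 2.34 V, so V_ov = 2.34 − 1.17 = 1.17 V.
Assume saturation: I_D = ½ k_n V_ov² = 0.5 × 3.83 × 1.17² = 2.62 mA, giving V_DS = V_DD − I_D R_D = 3.23 − 2.62 × 0.476 = 1.98 V.
V_DS = 1.98 V ≥ V_ov = 1.17 V, confirming saturation.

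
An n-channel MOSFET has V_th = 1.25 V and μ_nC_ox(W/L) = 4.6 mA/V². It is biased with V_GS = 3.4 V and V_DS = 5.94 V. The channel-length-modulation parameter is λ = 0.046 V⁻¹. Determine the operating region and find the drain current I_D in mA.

V_ov = V_GS − V_th = 3.4 − 1.25 = 2.15 V.
Since V_DS = 5.94 V ≥ V_ov = 2.15 V, the device is in saturation.
I_D = ½ k_n V_ov² (1 + λ V_DS) = 0.5 × 4.6 × 2.15² × (1 + 0.046 × 5.94) = 13.5 mA.

Saturation; I_D = 13.5 mA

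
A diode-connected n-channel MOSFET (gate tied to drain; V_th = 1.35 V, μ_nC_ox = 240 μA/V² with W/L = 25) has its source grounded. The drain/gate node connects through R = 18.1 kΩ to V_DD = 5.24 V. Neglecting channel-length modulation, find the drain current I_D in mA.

With gate tied to drain, V_GS = V_DS ≥ V_GS − V_th, so the device is in saturation.
k_n = μ_nC_ox · (W/L) = 6 mA/V².
KCL at the drain: ½ k_n (V_GS − V_th)² = (V_DD − V_GS)/R.
Let x = V_GS − 1.35. Then 54.3 x² + x − 3.89 = 0, giving x = 0.259 V (positive root), so V_GS = 1.61 V.
I_D = (V_DD − V_GS)/R = (5.24 − 1.61) / 18.1 = 0.201 mA.

I_D = 0.201 mA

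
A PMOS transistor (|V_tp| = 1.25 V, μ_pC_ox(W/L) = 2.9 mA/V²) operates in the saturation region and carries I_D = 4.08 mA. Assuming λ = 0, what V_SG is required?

In saturation I_D = ½ k_p (V_SG − |V_tp|)², so V_SG − |V_tp| = √(2 I_D / k_p) = √(2 × 4.08 / 2.9) = 1.68 V.
V_SG = 1.25 + 1.68 = 2.93 V.

V_SG = 2.93 V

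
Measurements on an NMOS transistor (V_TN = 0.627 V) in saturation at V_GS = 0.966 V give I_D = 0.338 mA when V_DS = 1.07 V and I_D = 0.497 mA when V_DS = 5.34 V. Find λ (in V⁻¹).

λ = 0.125 V⁻¹

With V_GS fixed, I_D ∝ (1 + λ V_DS) in saturation, so I_D2/I_D1 = (1 + λ V_DS2)/(1 + λ V_DS1).
0.497/0.338 = 1.47 = (1 + 5.34 λ)/(1 + 1.07 λ).
Solving: λ (I_D1 V_DS2 − I_D2 V_DS1) = I_D2 − I_D1, so λ = (0.497 − 0.338) / (0.338 × 5.34 − 0.497 × 1.07) = 0.159 / 1.27 = 0.125 V⁻¹.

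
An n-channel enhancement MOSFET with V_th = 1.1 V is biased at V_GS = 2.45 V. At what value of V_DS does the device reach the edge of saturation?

V_DS,sat = 1.35 V

The boundary between triode and saturation is V_DS = V_GS − V_th = V_ov.
V_ov = 2.45 − 1.1 = 1.35 V.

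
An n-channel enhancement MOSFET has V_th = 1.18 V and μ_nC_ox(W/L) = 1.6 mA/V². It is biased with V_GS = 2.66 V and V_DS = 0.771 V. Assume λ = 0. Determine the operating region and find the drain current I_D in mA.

Triode; I_D = 1.35 mA

V_ov = V_GS − V_th = 2.66 − 1.18 = 1.48 V.
Since V_DS = 0.771 V < V_ov = 1.48 V, the device is in the triode region.
I_D = k_n [V_ov · V_DS − ½ V_DS²] = 1.6 × [1.48 × 0.771 − 0.5 × 0.771²] = 1.35 mA.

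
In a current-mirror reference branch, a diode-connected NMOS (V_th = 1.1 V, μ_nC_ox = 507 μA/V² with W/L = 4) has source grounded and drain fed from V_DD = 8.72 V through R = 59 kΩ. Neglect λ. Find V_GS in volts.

With gate tied to drain, V_GS = V_DS ≥ V_GS − V_th, so the device is in saturation.
k_n = μ_nC_ox · (W/L) = 2.028 mA/V².
KCL at the drain: ½ k_n (V_GS − V_th)² = (V_DD − V_GS)/R.
Let x = V_GS − 1.1. Then 59.8 x² + x − 7.62 = 0, giving x = 0.349 V (positive root), so V_GS = 1.45 V.
I_D = (V_DD − V_GS)/R = (8.72 − 1.45) / 59 = 0.123 mA.

V_GS = 1.45 V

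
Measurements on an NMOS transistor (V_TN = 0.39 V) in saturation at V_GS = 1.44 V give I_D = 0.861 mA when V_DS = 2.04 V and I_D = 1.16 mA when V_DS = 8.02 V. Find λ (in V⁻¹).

λ = 0.0659 V⁻¹

With V_GS fixed, I_D ∝ (1 + λ V_DS) in saturation, so I_D2/I_D1 = (1 + λ V_DS2)/(1 + λ V_DS1).
1.16/0.861 = 1.347 = (1 + 8.02 λ)/(1 + 2.04 λ).
Solving: λ (I_D1 V_DS2 − I_D2 V_DS1) = I_D2 − I_D1, so λ = (1.16 − 0.861) / (0.861 × 8.02 − 1.16 × 2.04) = 0.299 / 4.54 = 0.0659 V⁻¹.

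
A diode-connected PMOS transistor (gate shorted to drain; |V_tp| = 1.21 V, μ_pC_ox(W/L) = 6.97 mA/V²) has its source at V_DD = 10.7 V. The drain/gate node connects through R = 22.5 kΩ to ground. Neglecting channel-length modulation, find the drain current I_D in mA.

I_D = 0.407 mA

With gate tied to drain, V_SG = V_SD ≥ V_SG − |V_tp|, so the device is in saturation.
KCL at the drain: ½ k_p (V_SG − |V_tp|)² = (V_DD − V_SG)/R.
Let x = V_SG − 1.21. Then 78.4 x² + x − 9.49 = 0, giving x = 0.342 V (positive root), so V_SG = 1.55 V.
I_D = (V_DD − V_SG)/R = (10.7 − 1.55) / 22.5 = 0.407 mA.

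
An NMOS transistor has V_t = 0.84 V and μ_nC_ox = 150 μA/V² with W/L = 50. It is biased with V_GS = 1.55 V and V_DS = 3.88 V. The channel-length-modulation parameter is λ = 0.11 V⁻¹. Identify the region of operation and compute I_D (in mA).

k_n = μ_nC_ox · (W/L) = 7.5 mA/V².
V_ov = V_GS − V_t = 1.55 − 0.84 = 0.71 V.
Since V_DS = 3.88 V ≥ V_ov = 0.71 V, the device is in saturation.
I_D = ½ k_n V_ov² (1 + λ V_DS) = 0.5 × 7.5 × 0.71² × (1 + 0.11 × 3.88) = 2.7 mA.

Saturation; I_D = 2.70 mA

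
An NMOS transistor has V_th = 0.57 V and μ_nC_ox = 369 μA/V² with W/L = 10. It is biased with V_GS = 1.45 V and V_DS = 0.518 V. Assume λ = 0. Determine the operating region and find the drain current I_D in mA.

k_n = μ_nC_ox · (W/L) = 3.69 mA/V².
V_ov = V_GS − V_th = 1.45 − 0.57 = 0.88 V.
Since V_DS = 0.518 V < V_ov = 0.88 V, the device is in the triode region.
I_D = k_n [V_ov · V_DS − ½ V_DS²] = 3.69 × [0.88 × 0.518 − 0.5 × 0.518²] = 1.19 mA.

Triode; I_D = 1.19 mA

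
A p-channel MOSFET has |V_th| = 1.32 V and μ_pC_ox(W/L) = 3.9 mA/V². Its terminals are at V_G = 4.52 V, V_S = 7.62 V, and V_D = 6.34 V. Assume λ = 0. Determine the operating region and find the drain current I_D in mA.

Triode; I_D = 5.69 mA

V_SG = V_S − V_G = 7.62 − 4.52 = 3.1 V; V_SD = V_S − V_D = 7.62 − 6.34 = 1.28 V.
V_ov = V_SG − |V_th| = 3.1 − 1.32 = 1.78 V.
Since V_SD = 1.28 V < V_ov = 1.78 V, the device is in the triode region.
I_D = k_p [V_ov · V_SD − ½ V_SD²] = 3.9 × [1.78 × 1.28 − 0.5 × 1.28²] = 5.69 mA.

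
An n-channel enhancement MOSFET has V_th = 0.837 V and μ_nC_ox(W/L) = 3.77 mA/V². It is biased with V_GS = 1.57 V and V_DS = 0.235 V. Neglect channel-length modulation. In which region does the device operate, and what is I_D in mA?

V_ov = V_GS − V_th = 1.57 − 0.837 = 0.733 V.
Since V_DS = 0.235 V < V_ov = 0.733 V, the device is in the triode region.
I_D = k_n [V_ov · V_DS − ½ V_DS²] = 3.77 × [0.733 × 0.235 − 0.5 × 0.235²] = 0.545 mA.

Triode; I_D = 0.545 mA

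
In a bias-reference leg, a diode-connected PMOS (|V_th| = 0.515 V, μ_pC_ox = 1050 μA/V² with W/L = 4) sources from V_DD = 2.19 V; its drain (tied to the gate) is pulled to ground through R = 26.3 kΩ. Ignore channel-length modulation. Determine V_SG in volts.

V_SG = 0.680 V

With gate tied to drain, V_SG = V_SD ≥ V_SG − |V_th|, so the device is in saturation.
k_p = μ_pC_ox · (W/L) = 4.2 mA/V².
KCL at the drain: ½ k_p (V_SG − |V_th|)² = (V_DD − V_SG)/R.
Let x = V_SG − 0.515. Then 55.2 x² + x − 1.675 = 0, giving x = 0.165 V (positive root), so V_SG = 0.68 V.
I_D = (V_DD − V_SG)/R = (2.19 − 0.68) / 26.3 = 0.0574 mA.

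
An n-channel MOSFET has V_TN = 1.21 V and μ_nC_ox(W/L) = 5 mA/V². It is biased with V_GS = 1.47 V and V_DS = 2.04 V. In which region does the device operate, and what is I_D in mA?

V_ov = V_GS − V_TN = 1.47 − 1.21 = 0.26 V.
Since V_DS = 2.04 V ≥ V_ov = 0.26 V, the device is in saturation.
I_D = ½ k_n V_ov² = 0.5 × 5 × 0.26² = 0.169 mA.

Saturation; I_D = 0.169 mA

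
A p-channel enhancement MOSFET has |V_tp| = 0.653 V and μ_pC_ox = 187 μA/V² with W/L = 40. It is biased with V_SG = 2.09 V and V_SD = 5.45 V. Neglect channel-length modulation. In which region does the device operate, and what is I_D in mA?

k_p = μ_pC_ox · (W/L) = 7.48 mA/V².
V_ov = V_SG − |V_tp| = 2.09 − 0.653 = 1.44 V.
Since V_SD = 5.45 V ≥ V_ov = 1.44 V, the device is in saturation.
I_D = ½ k_p V_ov² = 0.5 × 7.48 × 1.44² = 7.72 mA.

Saturation; I_D = 7.72 mA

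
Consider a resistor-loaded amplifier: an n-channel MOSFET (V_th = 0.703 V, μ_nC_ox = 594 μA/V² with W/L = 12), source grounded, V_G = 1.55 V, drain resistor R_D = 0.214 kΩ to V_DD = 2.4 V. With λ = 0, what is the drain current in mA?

I_D = 2.56 mA

V_GS = V_G = 1.55 V, so V_ov = 1.55 − 0.703 = 0.847 V.
k_n = μ_nC_ox · (W/L) = 7.128 mA/V².
Assume saturation: I_D = ½ k_n V_ov² = 0.5 × 7.128 × 0.847² = 2.56 mA, giving V_DS = V_DD − I_D R_D = 2.4 − 2.56 × 0.214 = 1.85 V.
V_DS = 1.85 V ≥ V_ov = 0.847 V, confirming saturation.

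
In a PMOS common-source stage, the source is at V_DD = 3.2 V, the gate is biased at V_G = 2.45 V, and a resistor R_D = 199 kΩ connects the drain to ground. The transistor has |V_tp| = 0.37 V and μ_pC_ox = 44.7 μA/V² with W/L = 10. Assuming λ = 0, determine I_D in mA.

I_D = 0.0155 mA

V_SG = V_DD − V_G = 3.2 − 2.45 = 0.75 V, so V_ov = 0.75 − 0.37 = 0.38 V.
k_p = μ_pC_ox · (W/L) = 0.447 mA/V².
Assume saturation: I_D = ½ k_p V_ov² = 0.5 × 0.447 × 0.38² = 0.0323 mA, giving V_SD = V_DD − I_D R_D = 3.2 − 0.0323 × 199 = -3.22 V.
But -3.22 V < V_ov = 0.38 V, so the device is actually in triode.
In triode I_D = k_p[V_ov V_SD − ½ V_SD²] and I_D = (V_DD − V_SD)/R_D. Equating: 44.5 V_SD² − 34.8 V_SD + 3.2 = 0, giving V_SD = 0.106 V (the root below V_ov).
I_D = (3.2 − 0.106) / 199 = 0.0155 mA.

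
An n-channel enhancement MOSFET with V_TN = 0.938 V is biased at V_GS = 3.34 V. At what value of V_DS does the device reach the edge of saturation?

The boundary between triode and saturation is V_DS = V_GS − V_TN = V_ov.
V_ov = 3.34 − 0.938 = 2.4 V.

V_DS,sat = 2.40 V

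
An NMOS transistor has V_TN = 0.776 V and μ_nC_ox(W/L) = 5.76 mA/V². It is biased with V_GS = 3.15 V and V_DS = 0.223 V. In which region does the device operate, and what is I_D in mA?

V_ov = V_GS − V_TN = 3.15 − 0.776 = 2.37 V.
Since V_DS = 0.223 V < V_ov = 2.37 V, the device is in the triode region.
I_D = k_n [V_ov · V_DS − ½ V_DS²] = 5.76 × [2.37 × 0.223 − 0.5 × 0.223²] = 2.91 mA.

Triode; I_D = 2.91 mA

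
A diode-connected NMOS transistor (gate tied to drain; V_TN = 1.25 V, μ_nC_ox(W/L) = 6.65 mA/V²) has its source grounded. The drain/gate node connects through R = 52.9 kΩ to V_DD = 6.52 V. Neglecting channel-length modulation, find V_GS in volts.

V_GS = 1.42 V

With gate tied to drain, V_GS = V_DS ≥ V_GS − V_TN, so the device is in saturation.
KCL at the drain: ½ k_n (V_GS − V_TN)² = (V_DD − V_GS)/R.
Let x = V_GS − 1.25. Then 176 x² + x − 5.27 = 0, giving x = 0.17 V (positive root), so V_GS = 1.42 V.
I_D = (V_DD − V_GS)/R = (6.52 − 1.42) / 52.9 = 0.0964 mA.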